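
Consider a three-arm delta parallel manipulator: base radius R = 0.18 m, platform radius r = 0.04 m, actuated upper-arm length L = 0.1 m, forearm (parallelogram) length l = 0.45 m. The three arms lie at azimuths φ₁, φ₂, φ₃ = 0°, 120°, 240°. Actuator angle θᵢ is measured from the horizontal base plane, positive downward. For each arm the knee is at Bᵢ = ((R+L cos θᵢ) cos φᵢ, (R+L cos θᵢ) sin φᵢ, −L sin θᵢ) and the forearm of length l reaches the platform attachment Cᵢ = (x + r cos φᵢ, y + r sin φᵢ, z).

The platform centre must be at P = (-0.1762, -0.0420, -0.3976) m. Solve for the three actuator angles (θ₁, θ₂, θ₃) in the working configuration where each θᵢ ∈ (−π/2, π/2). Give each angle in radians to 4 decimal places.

rotate P by −φ1: (-0.1762, -0.0420, -0.3976)
  A=0.3162, B=-0.3976, C=(l²−L²−A²−y'²−z²)/(2L)=-0.3367
  γ=atan2(-0.3976,0.3162)=-0.8989;  ψ=arccos(-0.6627)=2.2952;  θ1=γ+ψ≈1.3963
rotate P by −φ2: (0.0517, 0.1736, -0.3976)
  A cos θ + B sin θ = C:  0.0883·cos θ + -0.3976·sin θ = -0.0176
  √(A²+B²)=0.4073;  θ2 = -1.3523+1.6139 ≈ 0.2616
arm 3 (φ=240.0°): x'=0.1245, y'=-0.1316
  A cos θ + B sin θ = C:  0.0155·cos θ + -0.3976·sin θ = 0.0843
  √(A²+B²)=0.3979;  θ3 = -1.5318+1.3574 ≈ -0.1744

θ₁ = 1.3963, θ₂ = 0.2616, θ₃ = -0.1744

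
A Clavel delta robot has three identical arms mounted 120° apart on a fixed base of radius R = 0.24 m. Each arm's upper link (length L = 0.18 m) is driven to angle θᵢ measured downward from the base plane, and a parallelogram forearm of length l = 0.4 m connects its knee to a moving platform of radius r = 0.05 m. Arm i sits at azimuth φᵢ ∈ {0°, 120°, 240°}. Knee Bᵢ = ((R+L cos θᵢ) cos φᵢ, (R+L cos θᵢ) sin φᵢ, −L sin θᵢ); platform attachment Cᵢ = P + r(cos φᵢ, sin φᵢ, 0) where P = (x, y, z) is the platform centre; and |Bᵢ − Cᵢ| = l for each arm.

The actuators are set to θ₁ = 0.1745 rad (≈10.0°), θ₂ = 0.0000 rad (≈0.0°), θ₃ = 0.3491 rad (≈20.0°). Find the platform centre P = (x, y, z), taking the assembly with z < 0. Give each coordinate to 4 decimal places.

(0.0010, 0.0218, -0.1904)

arm 1 at φ=0.0°: e+L cos θ1 = 0.3673;  O1 = (0.3673, 0.0000, -0.0313)
O2 = (0.3700·cos120.0°, 0.3700·sin120.0°, 0.0000) = (-0.1850, 0.3204, 0.0000)
arm 3 at φ=240.0°: e+L cos θ3 = 0.3591;  O3 = (-0.1796, -0.3110, -0.0616)
|O₂|²−|O₁|² = 0.0010;  |O₃|²−|O₁|² = -0.0031
linear system: -1.1045x+0.6409y = 0.0010−0.0625z; -1.0937x+-0.6221y = -0.0031−-0.0606z
Cramer: x(z) = 0.0010+0.0000z;  y(z) = 0.0033-0.0975z
quadratic in z: (1.0095)z²+(0.0619)z+(-0.0248)=0, √Δ=0.3226 → z ∈ {-0.1904, 0.1292}; z = -0.1904 (taking z<0)
x = 0.0010, y = 0.0218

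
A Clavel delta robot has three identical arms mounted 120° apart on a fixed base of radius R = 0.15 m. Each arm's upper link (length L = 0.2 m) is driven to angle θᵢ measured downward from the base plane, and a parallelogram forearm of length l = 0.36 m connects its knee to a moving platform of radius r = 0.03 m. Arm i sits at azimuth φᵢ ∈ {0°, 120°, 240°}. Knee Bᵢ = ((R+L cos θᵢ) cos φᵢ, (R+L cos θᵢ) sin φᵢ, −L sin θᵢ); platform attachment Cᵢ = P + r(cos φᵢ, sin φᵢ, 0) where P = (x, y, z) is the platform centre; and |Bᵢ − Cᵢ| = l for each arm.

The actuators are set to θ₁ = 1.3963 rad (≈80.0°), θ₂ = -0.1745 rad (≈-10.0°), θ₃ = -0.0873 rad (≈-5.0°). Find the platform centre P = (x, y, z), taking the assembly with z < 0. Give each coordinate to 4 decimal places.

φ1=0.0°: virtual centre (0.1547, 0.0000, -0.1970), radius l
φ2=120.0°: virtual centre (-0.1585, 0.2745, 0.0347), radius l
arm 3 at φ=240.0°: e+L cos θ3 = 0.3192;  centre 3 = (-0.1596, -0.2765, 0.0174)
eliminate P² terms by subtracting sphere 1 from 2 and 3
plane₁₂: -0.6264x+0.5490y+0.4634z = 0.0389
Cramer: x(z) = -0.0625+0.7109z;  y(z) = -0.0004-0.0328z
into |P−centre ₁|² = l²: 1.5065z² + 0.0851z + -0.0436 = 0;  Δ = 0.2701;  z = -0.2007 or 0.1443 → z<0 root = -0.2007
x = -0.2052, y = 0.0062

(-0.2052, 0.0062, -0.2007)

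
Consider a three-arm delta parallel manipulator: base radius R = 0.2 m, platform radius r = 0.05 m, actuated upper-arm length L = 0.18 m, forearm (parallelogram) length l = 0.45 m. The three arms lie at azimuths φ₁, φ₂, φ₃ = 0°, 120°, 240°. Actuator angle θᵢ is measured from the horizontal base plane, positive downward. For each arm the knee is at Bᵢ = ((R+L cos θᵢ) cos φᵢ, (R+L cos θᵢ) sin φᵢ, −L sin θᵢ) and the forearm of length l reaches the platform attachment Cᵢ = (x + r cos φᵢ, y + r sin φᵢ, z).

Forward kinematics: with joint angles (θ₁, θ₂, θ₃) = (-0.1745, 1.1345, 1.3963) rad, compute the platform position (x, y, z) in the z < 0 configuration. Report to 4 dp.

(0.2364, 0.0504, -0.4066)

arm 1 at φ=0.0°: (R−r)+L cos θ1 = 0.3273;  S1 = (0.3273, 0.0000, 0.0313)
φ2=120.0°: virtual centre (-0.1130, 0.1958, -0.1631), radius l
arm 3 at φ=240.0°: (R−r)+L cos θ3 = 0.1813;  S3 = (-0.0906, -0.1570, -0.1773)
subtract pairs → two planes through P
plane₁₂: -0.8806x+0.3916y+-0.3888z = -0.0304
Cramer: x(z) = 0.0442-0.4727z;  y(z) = 0.0219-0.0701z
into |P−S₁|² = l²: 1.2283z² + 0.2020z + -0.1209 = 0;  Δ = 0.6349;  z = -0.4066 or 0.2421 → z<0 root = -0.4066
x = 0.2364, y = 0.0504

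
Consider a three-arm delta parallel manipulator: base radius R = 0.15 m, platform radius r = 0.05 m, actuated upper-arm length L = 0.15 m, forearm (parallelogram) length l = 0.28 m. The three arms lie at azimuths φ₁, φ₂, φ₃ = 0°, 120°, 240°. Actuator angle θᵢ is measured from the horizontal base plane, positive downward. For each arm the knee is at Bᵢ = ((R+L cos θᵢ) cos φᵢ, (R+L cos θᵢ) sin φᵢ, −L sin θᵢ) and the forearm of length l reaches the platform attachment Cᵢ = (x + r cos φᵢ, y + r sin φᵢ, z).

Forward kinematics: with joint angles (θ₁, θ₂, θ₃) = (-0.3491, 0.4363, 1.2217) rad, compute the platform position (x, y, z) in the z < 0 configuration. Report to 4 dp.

φ1=0.0°: virtual centre (0.2410, 0.0000, 0.0513), radius l
φ2=120.0°: virtual centre (-0.1180, 0.2043, -0.0634), radius l
φ3=240.0°: virtual centre (-0.0757, -0.1310, -0.1410), radius l
|S₂|²−|S₁|² = -0.0010;  |S₃|²−|S₁|² = -0.0179
linear system: -0.7179x+0.4087y = -0.0010−-0.2294z; -0.6332x+-0.2621y = -0.0179−-0.3845z
det = 0.4469;  x = 0.0170+-0.4861z,  y = 0.0274+-0.2926z
into |P−S₁|² = l²: 1.3220z² + 0.0991z + -0.0249 = 0;  Δ = 0.1413;  z = -0.1796 or 0.1047 → z<0 root = -0.1796
x = 0.1043, y = 0.0799

(0.1043, 0.0799, -0.1796)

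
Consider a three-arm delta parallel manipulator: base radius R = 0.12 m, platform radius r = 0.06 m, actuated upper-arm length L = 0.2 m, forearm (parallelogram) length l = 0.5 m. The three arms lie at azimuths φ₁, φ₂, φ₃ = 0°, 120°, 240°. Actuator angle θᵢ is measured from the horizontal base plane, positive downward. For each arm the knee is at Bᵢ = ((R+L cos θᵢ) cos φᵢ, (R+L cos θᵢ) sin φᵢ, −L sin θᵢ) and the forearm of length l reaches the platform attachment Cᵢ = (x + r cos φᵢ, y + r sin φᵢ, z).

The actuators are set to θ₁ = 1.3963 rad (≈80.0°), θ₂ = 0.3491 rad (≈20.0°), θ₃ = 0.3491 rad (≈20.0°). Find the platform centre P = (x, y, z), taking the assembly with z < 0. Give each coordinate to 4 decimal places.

arm 1 at φ=0.0°: e+L cos θ1 = 0.0947;  centre 1 = (0.0947, 0.0000, -0.1970)
φ2=120.0°: virtual centre (-0.1240, 0.2147, -0.0684), radius l
arm 3 at φ=240.0°: e+L cos θ3 = 0.2479;  centre 3 = (-0.1240, -0.2147, -0.0684)
|centre ₂|²−|centre ₁|² = 0.0184;  |centre ₃|²−|centre ₁|² = 0.0184
linear system: -0.4374x+0.4294y = 0.0184−0.2571z; -0.4374x+-0.4294y = 0.0184−0.2571z
Cramer: x(z) = -0.0420+0.5878z;  y(z) = 0.0000-0.0000z
quadratic in z: (1.3455)z²+(0.2331)z+(-0.1925)=0, √Δ=1.0442 → z ∈ {-0.4747, 0.3014}; z = -0.4747 (taking z<0)
x = -0.3211, y = 0.0000

(-0.3211, 0.0000, -0.4747)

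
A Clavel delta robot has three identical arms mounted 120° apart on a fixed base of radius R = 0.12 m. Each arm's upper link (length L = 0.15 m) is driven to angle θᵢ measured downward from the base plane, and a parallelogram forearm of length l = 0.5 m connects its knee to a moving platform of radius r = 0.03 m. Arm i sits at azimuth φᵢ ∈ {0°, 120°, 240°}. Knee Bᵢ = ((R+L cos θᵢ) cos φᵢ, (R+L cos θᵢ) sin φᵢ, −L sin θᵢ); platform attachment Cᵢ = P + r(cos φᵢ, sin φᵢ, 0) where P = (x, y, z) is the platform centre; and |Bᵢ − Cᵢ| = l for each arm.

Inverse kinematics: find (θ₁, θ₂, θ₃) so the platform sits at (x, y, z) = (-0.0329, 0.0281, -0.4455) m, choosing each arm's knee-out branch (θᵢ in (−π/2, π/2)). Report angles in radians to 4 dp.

θ₁ = 0.1743, θ₂ = -0.0876, θ₃ = 0.0870

φ1=0.0° → target in arm frame (-0.0329, 0.0281)
  A=0.1229, B=-0.4455, C=(l²−L²−A²−y'²−z²)/(2L)=0.0438
  √(A²+B²)=0.4621;  θ1 = -1.3016+1.4759 ≈ 0.1743
rotate P by −φ2: (0.0408, 0.0144, -0.4455)
  e−x'=0.0492;  (l²−L²−(e−x')²−y'²−z²)/2L = 0.0880
  θ2 = atan2(B,A) + arccos(C/0.4482) = -0.0876
arm 3 (φ=240.0°): x'=-0.0079, y'=-0.0425
  A=0.0979, B=-0.4455, C=(l²−L²−A²−y'²−z²)/(2L)=0.0588
  γ=atan2(-0.4455,0.0979)=-1.3545;  ψ=arccos(0.1289)=1.4415;  θ3=γ+ψ≈0.0870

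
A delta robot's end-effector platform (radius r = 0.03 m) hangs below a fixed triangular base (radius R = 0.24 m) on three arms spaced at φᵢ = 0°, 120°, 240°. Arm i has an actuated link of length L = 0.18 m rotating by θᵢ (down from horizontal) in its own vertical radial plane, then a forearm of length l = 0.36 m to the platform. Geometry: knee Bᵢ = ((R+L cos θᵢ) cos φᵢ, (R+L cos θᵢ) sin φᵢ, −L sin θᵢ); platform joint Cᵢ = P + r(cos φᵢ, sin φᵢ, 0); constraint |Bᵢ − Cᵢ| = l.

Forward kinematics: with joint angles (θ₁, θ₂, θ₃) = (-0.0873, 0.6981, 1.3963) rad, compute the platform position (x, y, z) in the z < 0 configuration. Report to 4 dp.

φ1=0.0°: virtual centre (0.3893, 0.0000, 0.0157), radius l
centre 2 = (0.3479·cos120.0°, 0.3479·sin120.0°, -0.1157) = (-0.1739, 0.3013, -0.1157)
centre 3 = (0.2413·cos240.0°, 0.2413·sin240.0°, -0.1773) = (-0.1206, -0.2089, -0.1773)
eliminate P² terms by subtracting sphere 1 from 2 and 3
[-1.1265 0.6026 -0.2628]·P = -0.0174;  [-1.0199 -0.4179 -0.3859]·P = -0.0622
Cramer: x(z) = 0.0412-0.3155z;  y(z) = 0.0482-0.1536z
into |P−centre ₁|² = l²: 1.1231z² + 0.1734z + -0.0059 = 0;  Δ = 0.0564;  z = -0.1829 or 0.0285 → z<0 root = -0.1829
x = 0.0989, y = 0.0763

(0.0989, 0.0763, -0.1829)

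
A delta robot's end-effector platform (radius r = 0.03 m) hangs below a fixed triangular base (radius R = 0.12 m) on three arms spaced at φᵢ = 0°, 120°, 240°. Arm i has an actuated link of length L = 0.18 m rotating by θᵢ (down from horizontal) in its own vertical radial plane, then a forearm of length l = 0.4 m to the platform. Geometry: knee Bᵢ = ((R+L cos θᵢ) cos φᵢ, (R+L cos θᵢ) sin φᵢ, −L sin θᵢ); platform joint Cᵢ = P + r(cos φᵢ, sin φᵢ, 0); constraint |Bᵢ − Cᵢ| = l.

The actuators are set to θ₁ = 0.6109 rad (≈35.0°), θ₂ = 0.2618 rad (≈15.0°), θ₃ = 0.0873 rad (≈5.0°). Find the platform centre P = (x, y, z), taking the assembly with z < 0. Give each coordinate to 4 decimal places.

S1 = (0.2374·cos0.0°, 0.2374·sin0.0°, -0.1032) = (0.2374, 0.0000, -0.1032)
φ2=120.0°: virtual centre (-0.1319, 0.2285, -0.0466), radius l
arm 3 at φ=240.0°: (R−r)+L cos θ3 = 0.2693;  S3 = (-0.1347, -0.2332, -0.0157)
eliminate P² terms by subtracting sphere 1 from 2 and 3
[-0.7388 0.4570 0.1133]·P = 0.0048;  [-0.7442 -0.4665 0.1751]·P = 0.0057
Cramer: x(z) = -0.0071+0.1941z;  y(z) = -0.0010+0.0658z
sphere 1 gives Az²+Bz+C=0 with A=1.0420, B=0.1115, C=-0.0896;  B²−4AC=0.3857;  roots -0.3515, 0.2445;  negative root z = -0.3515
x = -0.0753, y = -0.0241

(-0.0753, -0.0241, -0.3515)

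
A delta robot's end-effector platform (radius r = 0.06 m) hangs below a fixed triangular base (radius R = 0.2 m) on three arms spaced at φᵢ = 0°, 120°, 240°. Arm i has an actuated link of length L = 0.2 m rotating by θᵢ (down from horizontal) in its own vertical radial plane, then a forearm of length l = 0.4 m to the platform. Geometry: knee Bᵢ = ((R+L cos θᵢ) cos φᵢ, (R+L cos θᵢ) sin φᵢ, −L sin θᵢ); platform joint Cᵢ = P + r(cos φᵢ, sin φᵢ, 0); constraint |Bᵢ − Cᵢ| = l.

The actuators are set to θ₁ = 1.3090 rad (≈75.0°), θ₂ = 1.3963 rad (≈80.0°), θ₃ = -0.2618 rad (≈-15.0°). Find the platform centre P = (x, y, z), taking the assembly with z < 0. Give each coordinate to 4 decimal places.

(-0.1074, -0.2224, -0.3383)

φ1=0.0°: virtual centre (0.1918, 0.0000, -0.1932), radius l
arm 2 at φ=120.0°: ρ2 = 0.1747;  centre 2 = (-0.0874, 0.1513, -0.1970)
centre 3 = (0.3332·cos240.0°, 0.3332·sin240.0°, 0.0518) = (-0.1666, -0.2885, 0.0518)
eliminate P² terms by subtracting sphere 1 from 2 and 3
plane₁₂: -0.5582x+0.3026y+-0.0076z = -0.0048
Cramer: x(z) = -0.0171+0.2669z;  y(z) = -0.0474+0.5174z
into |P−centre ₁|² = l²: 1.3389z² + 0.2259z + -0.0768 = 0;  Δ = 0.4624;  z = -0.3383 or 0.1696 → z<0 root = -0.3383
x = -0.1074, y = -0.2224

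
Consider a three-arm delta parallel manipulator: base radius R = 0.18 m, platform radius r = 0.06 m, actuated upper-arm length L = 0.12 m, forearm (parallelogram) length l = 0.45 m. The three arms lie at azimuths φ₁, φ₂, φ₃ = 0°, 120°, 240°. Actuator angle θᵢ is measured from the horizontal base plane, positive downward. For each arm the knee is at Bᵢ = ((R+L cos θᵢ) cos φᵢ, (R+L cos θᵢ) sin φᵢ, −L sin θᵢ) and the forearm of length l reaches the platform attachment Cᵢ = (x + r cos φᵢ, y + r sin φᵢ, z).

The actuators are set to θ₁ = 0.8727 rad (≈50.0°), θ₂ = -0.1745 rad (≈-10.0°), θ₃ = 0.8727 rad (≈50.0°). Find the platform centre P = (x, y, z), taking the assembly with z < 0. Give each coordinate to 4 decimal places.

(-0.0779, 0.1349, -0.4216)

φ1=0.0°: virtual centre (0.1971, 0.0000, -0.0919), radius l
arm 2 at φ=120.0°: ρ2 = 0.2382;  O2 = (-0.1191, 0.2063, 0.0208)
φ3=240.0°: virtual centre (-0.0986, -0.1707, -0.0919), radius l
eliminate P² terms by subtracting sphere 1 from 2 and 3
plane₁₂: -0.6324x+0.4125y+0.2255z = 0.0099
det = 0.4599;  x = -0.0073+0.1674z,  y = 0.0127+-0.2900z
quadratic in z: (1.1121)z²+(0.1080)z+(-0.1521)=0, √Δ=0.8296 → z ∈ {-0.4216, 0.3244}; z = -0.4216 (taking z<0)
x = -0.0779, y = 0.1349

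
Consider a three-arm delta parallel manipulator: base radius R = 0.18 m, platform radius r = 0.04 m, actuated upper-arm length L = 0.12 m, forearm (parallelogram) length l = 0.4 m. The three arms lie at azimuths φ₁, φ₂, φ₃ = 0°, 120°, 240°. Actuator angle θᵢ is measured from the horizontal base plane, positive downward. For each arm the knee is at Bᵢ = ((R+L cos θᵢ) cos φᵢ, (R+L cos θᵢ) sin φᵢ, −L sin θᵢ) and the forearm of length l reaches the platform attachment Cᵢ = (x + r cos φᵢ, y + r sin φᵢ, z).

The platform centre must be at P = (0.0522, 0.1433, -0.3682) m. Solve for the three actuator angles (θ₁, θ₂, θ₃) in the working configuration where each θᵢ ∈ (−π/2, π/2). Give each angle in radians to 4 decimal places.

θ₁ = 0.4360, θ₂ = 0.1742, θ₃ = 1.3957

rotate P by −φ1: (0.0522, 0.1433, -0.3682)
  e−x'=0.0878;  (l²−L²−(e−x')²−y'²−z²)/2L = -0.0759
  θ1 = atan2(B,A) + arccos(C/0.3785) = 0.4360
arm 2 (φ=120.0°): x'=0.0980, y'=-0.1169
  A=0.0420, B=-0.3682, C=(l²−L²−A²−y'²−z²)/(2L)=-0.0225
  √(A²+B²)=0.3706;  θ2 = -1.4572+1.6314 ≈ 0.1742
φ3=240.0° → target in arm frame (-0.1502, -0.0264)
  e−x'=0.2902;  (l²−L²−(e−x')²−y'²−z²)/2L = -0.3120
  γ=atan2(-0.3682,0.2902)=-0.9033;  ψ=arccos(-0.6656)=2.2991;  θ3=γ+ψ≈1.3957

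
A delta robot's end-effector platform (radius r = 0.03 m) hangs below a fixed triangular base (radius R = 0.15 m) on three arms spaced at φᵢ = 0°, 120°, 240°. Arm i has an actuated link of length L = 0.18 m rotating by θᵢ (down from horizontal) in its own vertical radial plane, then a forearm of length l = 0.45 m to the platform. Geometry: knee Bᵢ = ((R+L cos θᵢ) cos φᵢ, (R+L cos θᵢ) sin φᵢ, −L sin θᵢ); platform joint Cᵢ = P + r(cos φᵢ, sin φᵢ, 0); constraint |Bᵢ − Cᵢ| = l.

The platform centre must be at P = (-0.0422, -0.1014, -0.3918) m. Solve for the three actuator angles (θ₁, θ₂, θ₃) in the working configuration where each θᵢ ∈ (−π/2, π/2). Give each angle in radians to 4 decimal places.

θ₁ = 0.5239, θ₂ = 0.6111, θ₃ = -0.0873

rotate P by −φ1: (-0.0422, -0.1014, -0.3918)
  A cos θ + B sin θ = C:  0.1622·cos θ + -0.3918·sin θ = -0.0556
  γ=atan2(-0.3918,0.1622)=-1.1783;  ψ=arccos(-0.1310)=1.7022;  θ1=γ+ψ≈0.5239
arm 2 (φ=120.0°): x'=-0.0667, y'=0.0872
  A=0.1867, B=-0.3918, C=(l²−L²−A²−y'²−z²)/(2L)=-0.0719
  γ=atan2(-0.3918,0.1867)=-1.1261;  ψ=arccos(-0.1656)=1.7372;  θ2=γ+ψ≈0.6111
φ3=240.0° → target in arm frame (0.1089, 0.0142)
  e−x'=0.0111;  (l²−L²−(e−x')²−y'²−z²)/2L = 0.0452
  γ=atan2(-0.3918,0.0111)=-1.5425;  ψ=arccos(0.1153)=1.4552;  θ3=γ+ψ≈-0.0873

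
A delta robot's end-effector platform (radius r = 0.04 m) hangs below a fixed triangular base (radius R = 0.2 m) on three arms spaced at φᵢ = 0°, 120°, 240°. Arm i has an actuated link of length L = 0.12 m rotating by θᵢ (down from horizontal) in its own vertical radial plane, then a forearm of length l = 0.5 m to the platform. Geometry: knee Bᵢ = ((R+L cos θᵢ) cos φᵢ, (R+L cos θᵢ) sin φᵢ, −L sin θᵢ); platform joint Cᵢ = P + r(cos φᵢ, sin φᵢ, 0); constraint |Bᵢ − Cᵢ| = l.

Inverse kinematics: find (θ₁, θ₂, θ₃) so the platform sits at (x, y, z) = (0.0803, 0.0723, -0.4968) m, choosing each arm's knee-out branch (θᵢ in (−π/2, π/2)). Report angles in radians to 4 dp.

φ1=0.0° → target in arm frame (0.0803, 0.0723)
  A=0.0797, B=-0.4968, C=(l²−L²−A²−y'²−z²)/(2L)=-0.0950
  √(A²+B²)=0.5032;  θ1 = -1.4117+1.7607 ≈ 0.3489
rotate P by −φ2: (0.0225, -0.1057, -0.4968)
  e−x'=0.1375;  (l²−L²−(e−x')²−y'²−z²)/2L = -0.1721
  √(A²+B²)=0.5155;  θ2 = -1.3007+1.9111 ≈ 0.6104
rotate P by −φ3: (-0.1028, 0.0334, -0.4968)
  e−x'=0.2628;  (l²−L²−(e−x')²−y'²−z²)/2L = -0.3390
  √(A²+B²)=0.5620;  θ3 = -1.0843+2.2184 ≈ 1.1341

θ₁ = 0.3489, θ₂ = 0.6104, θ₃ = 1.1341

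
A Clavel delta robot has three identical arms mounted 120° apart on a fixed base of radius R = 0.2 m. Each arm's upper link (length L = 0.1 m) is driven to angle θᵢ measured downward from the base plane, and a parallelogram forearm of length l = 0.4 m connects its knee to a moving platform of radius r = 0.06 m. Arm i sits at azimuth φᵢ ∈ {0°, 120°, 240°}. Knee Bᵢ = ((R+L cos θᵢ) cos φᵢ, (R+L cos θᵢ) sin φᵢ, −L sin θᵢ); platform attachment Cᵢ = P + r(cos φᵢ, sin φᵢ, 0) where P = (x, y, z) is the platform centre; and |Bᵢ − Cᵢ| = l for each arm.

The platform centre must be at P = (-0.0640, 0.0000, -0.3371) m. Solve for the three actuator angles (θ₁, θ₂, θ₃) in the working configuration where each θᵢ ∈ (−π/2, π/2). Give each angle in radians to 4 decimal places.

θ₁ = 0.6109, θ₂ = -0.0004, θ₃ = -0.0004

arm 1 (φ=0.0°): x'=-0.0640, y'=0.0000
  A cos θ + B sin θ = C:  0.2040·cos θ + -0.3371·sin θ = -0.0263
  θ1 = atan2(B,A) + arccos(C/0.3940) = 0.6109
rotate P by −φ2: (0.0320, 0.0554, -0.3371)
  e−x'=0.1080;  (l²−L²−(e−x')²−y'²−z²)/2L = 0.1081
  θ2 = atan2(B,A) + arccos(C/0.3540) = -0.0004
φ3=240.0° → target in arm frame (0.0320, -0.0554)
  e−x'=0.1080;  (l²−L²−(e−x')²−y'²−z²)/2L = 0.1081
  γ=atan2(-0.3371,0.1080)=-1.2607;  ψ=arccos(0.3055)=1.2603;  θ3=γ+ψ≈-0.0004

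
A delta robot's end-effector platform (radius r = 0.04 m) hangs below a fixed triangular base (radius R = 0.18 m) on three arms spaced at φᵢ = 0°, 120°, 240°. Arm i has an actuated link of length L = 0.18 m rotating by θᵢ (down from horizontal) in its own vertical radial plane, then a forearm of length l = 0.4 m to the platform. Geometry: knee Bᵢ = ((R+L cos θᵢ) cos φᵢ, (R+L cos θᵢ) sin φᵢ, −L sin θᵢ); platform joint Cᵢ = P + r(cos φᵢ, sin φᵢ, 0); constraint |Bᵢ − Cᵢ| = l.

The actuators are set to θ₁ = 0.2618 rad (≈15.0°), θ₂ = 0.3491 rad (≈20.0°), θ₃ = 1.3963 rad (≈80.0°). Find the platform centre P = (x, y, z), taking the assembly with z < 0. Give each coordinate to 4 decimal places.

centre 1 = (0.3139·cos0.0°, 0.3139·sin0.0°, -0.0466) = (0.3139, 0.0000, -0.0466)
centre 2 = (0.3091·cos120.0°, 0.3091·sin120.0°, -0.0616) = (-0.1546, 0.2677, -0.0616)
arm 3 at φ=240.0°: (R−r)+L cos θ3 = 0.1713;  centre 3 = (-0.0856, -0.1483, -0.1773)
eliminate P² terms by subtracting sphere 1 from 2 and 3
[-0.9369 0.5355 -0.0300]·P = -0.0013;  [-0.7990 -0.2966 -0.2614]·P = -0.0399
det = 0.7057;  x = 0.0309+-0.2109z,  y = 0.0515+-0.3130z
sphere 1 gives Az²+Bz+C=0 with A=1.1425, B=0.1803, C=-0.0751;  B²−4AC=0.3756;  roots -0.3471, 0.1893;  negative root z = -0.3471
x = 0.1041, y = 0.1602

(0.1041, 0.1602, -0.3471)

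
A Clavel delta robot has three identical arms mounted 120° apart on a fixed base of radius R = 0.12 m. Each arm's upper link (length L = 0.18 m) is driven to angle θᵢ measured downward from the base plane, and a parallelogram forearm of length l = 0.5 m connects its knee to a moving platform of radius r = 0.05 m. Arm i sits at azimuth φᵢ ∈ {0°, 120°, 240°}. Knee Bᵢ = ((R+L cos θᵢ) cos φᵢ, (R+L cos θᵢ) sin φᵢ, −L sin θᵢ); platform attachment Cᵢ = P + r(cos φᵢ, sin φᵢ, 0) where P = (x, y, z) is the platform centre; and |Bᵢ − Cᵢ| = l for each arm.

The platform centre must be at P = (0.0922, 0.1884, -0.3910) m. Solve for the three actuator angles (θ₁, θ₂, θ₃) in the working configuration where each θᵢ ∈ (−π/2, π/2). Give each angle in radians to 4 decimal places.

θ₁ = -0.2619, θ₂ = -0.3490, θ₃ = 0.6982

arm 1 (φ=0.0°): x'=0.0922, y'=0.1884
  A=-0.0222, B=-0.3910, C=(l²−L²−A²−y'²−z²)/(2L)=0.0798
  γ=atan2(-0.3910,-0.0222)=-1.6275;  ψ=arccos(0.2038)=1.3656;  θ1=γ+ψ≈-0.2619
rotate P by −φ2: (0.1171, -0.1740, -0.3910)
  e−x'=-0.0471;  (l²−L²−(e−x')²−y'²−z²)/2L = 0.0895
  √(A²+B²)=0.3938;  θ2 = -1.6906+1.3416 ≈ -0.3490
rotate P by −φ3: (-0.2093, -0.0144, -0.3910)
  A=0.2793, B=-0.3910, C=(l²−L²−A²−y'²−z²)/(2L)=-0.0374
  θ3 = atan2(B,A) + arccos(C/0.4805) = 0.6982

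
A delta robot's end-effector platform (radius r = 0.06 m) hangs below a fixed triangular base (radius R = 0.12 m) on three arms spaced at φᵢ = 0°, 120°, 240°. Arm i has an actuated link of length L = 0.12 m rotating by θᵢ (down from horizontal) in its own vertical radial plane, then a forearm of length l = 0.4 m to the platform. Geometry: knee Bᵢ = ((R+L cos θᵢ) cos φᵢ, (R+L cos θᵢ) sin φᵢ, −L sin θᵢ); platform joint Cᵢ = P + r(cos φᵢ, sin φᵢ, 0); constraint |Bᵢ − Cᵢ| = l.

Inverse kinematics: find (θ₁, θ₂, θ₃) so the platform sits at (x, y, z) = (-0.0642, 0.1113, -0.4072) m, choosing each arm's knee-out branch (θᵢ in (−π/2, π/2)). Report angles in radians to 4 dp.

arm 1 (φ=0.0°): x'=-0.0642, y'=0.1113
  A cos θ + B sin θ = C:  0.1242·cos θ + -0.4072·sin θ = -0.2001
  γ=atan2(-0.4072,0.1242)=-1.2747;  ψ=arccos(-0.4700)=2.0601;  θ1=γ+ψ≈0.7854
arm 2 (φ=120.0°): x'=0.1285, y'=-0.0001
  e−x'=-0.0685;  (l²−L²−(e−x')²−y'²−z²)/2L = -0.1038
  θ2 = atan2(B,A) + arccos(C/0.4129) = 0.0874
arm 3 (φ=240.0°): x'=-0.0643, y'=-0.1112
  A=0.1243, B=-0.4072, C=(l²−L²−A²−y'²−z²)/(2L)=-0.2001
  γ=atan2(-0.4072,0.1243)=-1.2746;  ψ=arccos(-0.4701)=2.0602;  θ3=γ+ψ≈0.7857

θ₁ = 0.7854, θ₂ = 0.0874, θ₃ = 0.7857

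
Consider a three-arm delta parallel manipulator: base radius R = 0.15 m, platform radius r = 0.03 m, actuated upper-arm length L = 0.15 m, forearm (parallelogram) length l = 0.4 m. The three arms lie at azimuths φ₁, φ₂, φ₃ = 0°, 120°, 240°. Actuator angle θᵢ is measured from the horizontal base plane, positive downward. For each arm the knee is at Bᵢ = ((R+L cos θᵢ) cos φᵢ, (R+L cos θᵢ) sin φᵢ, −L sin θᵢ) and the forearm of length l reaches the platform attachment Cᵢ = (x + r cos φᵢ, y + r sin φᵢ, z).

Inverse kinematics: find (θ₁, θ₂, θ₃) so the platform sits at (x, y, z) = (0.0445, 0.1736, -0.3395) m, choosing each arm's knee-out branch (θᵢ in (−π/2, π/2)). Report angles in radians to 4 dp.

arm 1 (φ=0.0°): x'=0.0445, y'=0.1736
  e−x'=0.0755;  (l²−L²−(e−x')²−y'²−z²)/2L = -0.0453
  γ=atan2(-0.3395,0.0755)=-1.3520;  ψ=arccos(-0.1303)=1.7015;  θ1=γ+ψ≈0.3495
φ2=120.0° → target in arm frame (0.1281, -0.1253)
  A cos θ + B sin θ = C:  -0.0081·cos θ + -0.3395·sin θ = 0.0215
  θ2 = atan2(B,A) + arccos(C/0.3396) = -0.0873
φ3=240.0° → target in arm frame (-0.1726, -0.0483)
  A cos θ + B sin θ = C:  0.2926·cos θ + -0.3395·sin θ = -0.2190
  γ=atan2(-0.3395,0.2926)=-0.8595;  ψ=arccos(-0.4886)=2.0813;  θ3=γ+ψ≈1.2218

θ₁ = 0.3495, θ₂ = -0.0873, θ₃ = 1.2218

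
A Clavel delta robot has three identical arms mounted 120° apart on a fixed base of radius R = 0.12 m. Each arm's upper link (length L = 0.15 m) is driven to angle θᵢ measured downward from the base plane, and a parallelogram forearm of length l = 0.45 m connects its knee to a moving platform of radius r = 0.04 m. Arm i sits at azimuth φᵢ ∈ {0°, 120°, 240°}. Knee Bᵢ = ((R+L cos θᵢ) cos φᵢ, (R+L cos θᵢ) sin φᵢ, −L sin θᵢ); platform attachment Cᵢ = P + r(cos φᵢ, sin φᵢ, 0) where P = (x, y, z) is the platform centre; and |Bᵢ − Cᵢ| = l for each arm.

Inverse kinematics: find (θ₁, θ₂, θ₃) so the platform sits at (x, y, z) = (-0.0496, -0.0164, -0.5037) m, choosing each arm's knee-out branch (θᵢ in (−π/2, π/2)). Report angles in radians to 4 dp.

θ₁ = 0.8728, θ₂ = 0.6979, θ₃ = 0.6109

φ1=0.0° → target in arm frame (-0.0496, -0.0164)
  A=0.1296, B=-0.5037, C=(l²−L²−A²−y'²−z²)/(2L)=-0.3026
  θ1 = atan2(B,A) + arccos(C/0.5201) = 0.8728
arm 2 (φ=120.0°): x'=0.0106, y'=0.0512
  A=0.0694, B=-0.5037, C=(l²−L²−A²−y'²−z²)/(2L)=-0.2705
  √(A²+B²)=0.5085;  θ2 = -1.4339+2.1317 ≈ 0.6979
φ3=240.0° → target in arm frame (0.0390, -0.0348)
  A=0.0410, B=-0.5037, C=(l²−L²−A²−y'²−z²)/(2L)=-0.2553
  γ=atan2(-0.5037,0.0410)=-1.4896;  ψ=arccos(-0.5053)=2.1005;  θ3=γ+ψ≈0.6109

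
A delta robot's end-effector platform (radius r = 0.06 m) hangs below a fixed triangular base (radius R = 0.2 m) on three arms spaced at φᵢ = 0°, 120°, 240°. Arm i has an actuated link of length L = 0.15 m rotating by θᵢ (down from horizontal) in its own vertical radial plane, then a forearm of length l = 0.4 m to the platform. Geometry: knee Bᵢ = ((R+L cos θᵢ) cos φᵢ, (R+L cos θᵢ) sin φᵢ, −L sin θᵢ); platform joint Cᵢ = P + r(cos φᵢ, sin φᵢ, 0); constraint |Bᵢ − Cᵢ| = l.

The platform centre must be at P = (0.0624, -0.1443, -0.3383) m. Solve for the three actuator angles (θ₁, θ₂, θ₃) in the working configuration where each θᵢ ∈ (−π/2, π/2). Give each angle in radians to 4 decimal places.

θ₁ = 0.2619, θ₂ = 1.2218, θ₃ = 0.0871

arm 1 (φ=0.0°): x'=0.0624, y'=-0.1443
  A cos θ + B sin θ = C:  0.0776·cos θ + -0.3383·sin θ = -0.0126
  θ1 = atan2(B,A) + arccos(C/0.3471) = 0.2619
rotate P by −φ2: (-0.1562, 0.0181, -0.3383)
  A=0.2962, B=-0.3383, C=(l²−L²−A²−y'²−z²)/(2L)=-0.2166
  √(A²+B²)=0.4496;  θ2 = -0.8517+2.0735 ≈ 1.2218
arm 3 (φ=240.0°): x'=0.0938, y'=0.1262
  e−x'=0.0462;  (l²−L²−(e−x')²−y'²−z²)/2L = 0.0166
  √(A²+B²)=0.3414;  θ3 = -1.4350+1.5220 ≈ 0.0871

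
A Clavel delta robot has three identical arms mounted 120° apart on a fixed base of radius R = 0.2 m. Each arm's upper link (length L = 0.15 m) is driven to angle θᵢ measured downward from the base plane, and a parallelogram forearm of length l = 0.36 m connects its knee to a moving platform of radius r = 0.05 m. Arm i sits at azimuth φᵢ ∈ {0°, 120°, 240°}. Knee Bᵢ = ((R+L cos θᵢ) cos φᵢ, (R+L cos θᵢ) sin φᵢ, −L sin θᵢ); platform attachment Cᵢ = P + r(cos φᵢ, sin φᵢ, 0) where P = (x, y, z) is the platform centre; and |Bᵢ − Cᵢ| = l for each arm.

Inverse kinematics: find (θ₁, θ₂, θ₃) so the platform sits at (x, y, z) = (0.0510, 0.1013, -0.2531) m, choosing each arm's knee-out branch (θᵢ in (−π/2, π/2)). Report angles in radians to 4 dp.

φ1=0.0° → target in arm frame (0.0510, 0.1013)
  A cos θ + B sin θ = C:  0.0990·cos θ + -0.2531·sin θ = 0.0766
  θ1 = atan2(B,A) + arccos(C/0.2718) = 0.0872
rotate P by −φ2: (0.0622, -0.0948, -0.2531)
  A=0.0878, B=-0.2531, C=(l²−L²−A²−y'²−z²)/(2L)=0.0878
  θ2 = atan2(B,A) + arccos(C/0.2679) = -0.0002
φ3=240.0° → target in arm frame (-0.1132, -0.0065)
  A cos θ + B sin θ = C:  0.2632·cos θ + -0.2531·sin θ = -0.0876
  γ=atan2(-0.2531,0.2632)=-0.7658;  ψ=arccos(-0.2400)=1.8131;  θ3=γ+ψ≈1.0474

θ₁ = 0.0872, θ₂ = -0.0002, θ₃ = 1.0474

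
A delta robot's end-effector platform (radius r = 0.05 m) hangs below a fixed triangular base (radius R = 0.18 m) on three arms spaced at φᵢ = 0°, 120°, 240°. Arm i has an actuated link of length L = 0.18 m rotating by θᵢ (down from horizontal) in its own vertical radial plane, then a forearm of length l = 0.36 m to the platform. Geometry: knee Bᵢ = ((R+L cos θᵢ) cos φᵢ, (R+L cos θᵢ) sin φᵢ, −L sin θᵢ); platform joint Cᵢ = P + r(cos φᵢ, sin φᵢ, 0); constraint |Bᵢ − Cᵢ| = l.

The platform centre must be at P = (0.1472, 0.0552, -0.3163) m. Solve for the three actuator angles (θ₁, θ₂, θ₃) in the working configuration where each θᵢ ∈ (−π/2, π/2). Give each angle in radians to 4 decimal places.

θ₁ = 0.0000, θ₂ = 0.8726, θ₃ = 1.2216

φ1=0.0° → target in arm frame (0.1472, 0.0552)
  A cos θ + B sin θ = C:  -0.0172·cos θ + -0.3163·sin θ = -0.0172
  √(A²+B²)=0.3168;  θ1 = -1.6251+1.6251 ≈ 0.0000
arm 2 (φ=120.0°): x'=-0.0258, y'=-0.1551
  A=0.1558, B=-0.3163, C=(l²−L²−A²−y'²−z²)/(2L)=-0.1421
  θ2 = atan2(B,A) + arccos(C/0.3526) = 0.8726
arm 3 (φ=240.0°): x'=-0.1214, y'=0.0999
  e−x'=0.2514;  (l²−L²−(e−x')²−y'²−z²)/2L = -0.2112
  √(A²+B²)=0.4040;  θ3 = -0.8992+2.1208 ≈ 1.2216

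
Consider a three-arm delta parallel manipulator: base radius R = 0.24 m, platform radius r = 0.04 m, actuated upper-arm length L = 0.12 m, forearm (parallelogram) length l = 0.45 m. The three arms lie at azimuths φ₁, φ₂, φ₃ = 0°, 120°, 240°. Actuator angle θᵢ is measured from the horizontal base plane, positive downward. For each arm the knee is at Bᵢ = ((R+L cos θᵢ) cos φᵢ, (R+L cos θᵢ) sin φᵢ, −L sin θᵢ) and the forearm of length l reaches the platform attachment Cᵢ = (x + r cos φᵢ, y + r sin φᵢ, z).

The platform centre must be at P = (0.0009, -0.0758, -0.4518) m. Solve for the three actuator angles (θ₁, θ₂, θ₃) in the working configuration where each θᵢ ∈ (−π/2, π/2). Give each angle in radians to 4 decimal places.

θ₁ = 0.9599, θ₂ = 1.3090, θ₃ = 0.6109

rotate P by −φ1: (0.0009, -0.0758, -0.4518)
  A=0.1991, B=-0.4518, C=(l²−L²−A²−y'²−z²)/(2L)=-0.2559
  γ=atan2(-0.4518,0.1991)=-1.1557;  ψ=arccos(-0.5183)=2.1156;  θ1=γ+ψ≈0.9599
arm 2 (φ=120.0°): x'=-0.0661, y'=0.0371
  A=0.2661, B=-0.4518, C=(l²−L²−A²−y'²−z²)/(2L)=-0.3675
  √(A²+B²)=0.5243;  θ2 = -1.0385+2.3475 ≈ 1.3090
φ3=240.0° → target in arm frame (0.0652, 0.0387)
  A cos θ + B sin θ = C:  0.1348·cos θ + -0.4518·sin θ = -0.1487
  γ=atan2(-0.4518,0.1348)=-1.2808;  ψ=arccos(-0.3154)=1.8917;  θ3=γ+ψ≈0.6109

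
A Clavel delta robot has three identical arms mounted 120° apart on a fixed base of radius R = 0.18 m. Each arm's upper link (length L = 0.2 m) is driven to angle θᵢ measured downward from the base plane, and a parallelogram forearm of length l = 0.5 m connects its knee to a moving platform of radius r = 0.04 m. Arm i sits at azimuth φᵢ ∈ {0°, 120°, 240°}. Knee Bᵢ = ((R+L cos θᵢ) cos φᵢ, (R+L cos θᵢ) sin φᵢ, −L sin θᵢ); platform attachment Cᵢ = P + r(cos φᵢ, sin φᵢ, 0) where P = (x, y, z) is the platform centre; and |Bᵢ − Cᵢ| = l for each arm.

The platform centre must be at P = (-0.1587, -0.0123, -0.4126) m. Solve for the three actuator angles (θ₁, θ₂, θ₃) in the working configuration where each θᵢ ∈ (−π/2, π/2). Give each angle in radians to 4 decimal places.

φ1=0.0° → target in arm frame (-0.1587, -0.0123)
  A=0.2987, B=-0.4126, C=(l²−L²−A²−y'²−z²)/(2L)=-0.1240
  γ=atan2(-0.4126,0.2987)=-0.9442;  ψ=arccos(-0.2435)=1.8168;  θ1=γ+ψ≈0.8726
rotate P by −φ2: (0.0687, 0.1436, -0.4126)
  e−x'=0.0713;  (l²−L²−(e−x')²−y'²−z²)/2L = 0.0351
  θ2 = atan2(B,A) + arccos(C/0.4187) = 0.0871
φ3=240.0° → target in arm frame (0.0900, -0.1313)
  A=0.0500, B=-0.4126, C=(l²−L²−A²−y'²−z²)/(2L)=0.0501
  √(A²+B²)=0.4156;  θ3 = -1.4502+1.4501 ≈ -0.0002

θ₁ = 0.8726, θ₂ = 0.0871, θ₃ = -0.0002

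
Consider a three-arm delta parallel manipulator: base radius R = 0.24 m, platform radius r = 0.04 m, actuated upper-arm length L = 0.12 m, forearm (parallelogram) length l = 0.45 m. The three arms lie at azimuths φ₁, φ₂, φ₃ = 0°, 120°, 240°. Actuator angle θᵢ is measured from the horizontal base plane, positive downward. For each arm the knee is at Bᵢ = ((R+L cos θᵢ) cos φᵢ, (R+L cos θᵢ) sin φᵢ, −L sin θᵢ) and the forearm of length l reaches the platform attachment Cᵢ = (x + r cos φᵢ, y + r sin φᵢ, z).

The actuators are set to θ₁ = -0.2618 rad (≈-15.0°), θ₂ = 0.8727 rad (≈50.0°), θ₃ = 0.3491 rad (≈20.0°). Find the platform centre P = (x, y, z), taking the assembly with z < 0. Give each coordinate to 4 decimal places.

arm 1 at φ=0.0°: e+L cos θ1 = 0.3159;  O1 = (0.3159, 0.0000, 0.0311)
φ2=120.0°: virtual centre (-0.1386, 0.2400, -0.0919), radius l
O3 = (0.3128·cos240.0°, 0.3128·sin240.0°, -0.0410) = (-0.1564, -0.2709, -0.0410)
subtract pairs → two planes through P
linear system: -0.9090x+0.4800y = -0.0155−-0.2460z; -0.9446x+-0.5417y = -0.0013−-0.1442z
Cramer: x(z) = 0.0095-0.2141z;  y(z) = -0.0143+0.1071z
sphere 1 gives Az²+Bz+C=0 with A=1.0573, B=0.0660, C=-0.1075;  B²−4AC=0.4588;  roots -0.3515, 0.2891;  negative root z = -0.3515
x = 0.0848, y = -0.0519

(0.0848, -0.0519, -0.3515)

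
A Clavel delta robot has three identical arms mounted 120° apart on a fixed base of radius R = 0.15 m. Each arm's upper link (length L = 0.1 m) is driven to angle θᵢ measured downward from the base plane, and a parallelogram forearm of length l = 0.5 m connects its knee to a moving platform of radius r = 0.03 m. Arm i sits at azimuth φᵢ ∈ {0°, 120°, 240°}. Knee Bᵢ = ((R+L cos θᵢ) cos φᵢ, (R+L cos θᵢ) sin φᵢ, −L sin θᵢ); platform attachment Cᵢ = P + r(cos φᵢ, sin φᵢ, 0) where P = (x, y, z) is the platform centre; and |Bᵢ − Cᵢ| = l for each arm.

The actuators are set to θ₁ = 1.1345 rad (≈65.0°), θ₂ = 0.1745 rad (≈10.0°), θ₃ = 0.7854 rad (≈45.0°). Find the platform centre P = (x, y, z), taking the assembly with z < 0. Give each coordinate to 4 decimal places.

(-0.1046, 0.0814, -0.5056)

φ1=0.0°: virtual centre (0.1623, 0.0000, -0.0906), radius l
arm 2 at φ=120.0°: e+L cos θ2 = 0.2185;  O2 = (-0.1092, 0.1892, -0.0174)
arm 3 at φ=240.0°: e+L cos θ3 = 0.1907;  O3 = (-0.0954, -0.1652, -0.0707)
eliminate P² terms by subtracting sphere 1 from 2 and 3
[-0.5430 0.3784 0.1465]·P = 0.0135;  [-0.5152 -0.3303 0.0398]·P = 0.0068
det = 0.3743;  x = -0.0188+0.1696z,  y = 0.0087+-0.1439z
into |P−O₁|² = l²: 1.0495z² + 0.1174z + -0.2089 = 0;  Δ = 0.8908;  z = -0.5056 or 0.3938 → z<0 root = -0.5056
x = -0.1046, y = 0.0814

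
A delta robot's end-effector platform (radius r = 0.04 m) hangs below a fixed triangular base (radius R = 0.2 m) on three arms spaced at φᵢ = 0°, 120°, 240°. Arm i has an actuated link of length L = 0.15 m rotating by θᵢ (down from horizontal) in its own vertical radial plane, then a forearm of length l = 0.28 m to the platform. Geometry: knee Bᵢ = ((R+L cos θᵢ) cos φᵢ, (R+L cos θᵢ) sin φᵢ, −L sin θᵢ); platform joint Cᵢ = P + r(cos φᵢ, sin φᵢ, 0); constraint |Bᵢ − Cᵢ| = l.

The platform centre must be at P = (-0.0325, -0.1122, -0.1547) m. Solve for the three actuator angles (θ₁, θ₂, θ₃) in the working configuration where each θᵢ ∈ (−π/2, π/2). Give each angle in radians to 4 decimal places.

θ₁ = 1.1348, θ₂ = 1.3965, θ₃ = -0.3494

φ1=0.0° → target in arm frame (-0.0325, -0.1122)
  A=0.1925, B=-0.1547, C=(l²−L²−A²−y'²−z²)/(2L)=-0.0589
  γ=atan2(-0.1547,0.1925)=-0.6770;  ψ=arccos(-0.2386)=1.8117;  θ1=γ+ψ≈1.1348
rotate P by −φ2: (-0.0809, 0.0842, -0.1547)
  A cos θ + B sin θ = C:  0.2409·cos θ + -0.1547·sin θ = -0.1106
  θ2 = atan2(B,A) + arccos(C/0.2863) = 1.3965
arm 3 (φ=240.0°): x'=0.1134, y'=0.0280
  A cos θ + B sin θ = C:  0.0466·cos θ + -0.1547·sin θ = 0.0967
  γ=atan2(-0.1547,0.0466)=-1.2783;  ψ=arccos(0.5987)=0.9290;  θ3=γ+ψ≈-0.3494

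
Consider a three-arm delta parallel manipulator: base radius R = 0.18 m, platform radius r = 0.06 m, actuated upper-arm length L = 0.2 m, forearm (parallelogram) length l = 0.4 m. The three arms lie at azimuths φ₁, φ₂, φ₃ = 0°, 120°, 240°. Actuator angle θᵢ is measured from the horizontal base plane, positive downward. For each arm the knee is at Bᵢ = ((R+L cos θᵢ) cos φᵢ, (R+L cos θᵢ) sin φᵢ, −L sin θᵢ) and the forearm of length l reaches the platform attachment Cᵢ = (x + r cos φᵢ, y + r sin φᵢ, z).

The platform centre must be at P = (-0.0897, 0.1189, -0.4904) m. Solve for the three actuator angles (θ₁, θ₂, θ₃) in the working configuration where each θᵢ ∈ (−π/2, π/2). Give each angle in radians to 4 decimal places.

θ₁ = 1.3962, θ₂ = 0.6107, θ₃ = 1.3089

arm 1 (φ=0.0°): x'=-0.0897, y'=0.1189
  e−x'=0.2097;  (l²−L²−(e−x')²−y'²−z²)/2L = -0.4465
  √(A²+B²)=0.5334;  θ1 = -1.1667+2.5629 ≈ 1.3962
φ2=120.0° → target in arm frame (0.1478, 0.0182)
  A=-0.0278, B=-0.4904, C=(l²−L²−A²−y'²−z²)/(2L)=-0.3040
  √(A²+B²)=0.4912;  θ2 = -1.6275+2.2381 ≈ 0.6107
rotate P by −φ3: (-0.0581, -0.1371, -0.4904)
  A=0.1781, B=-0.4904, C=(l²−L²−A²−y'²−z²)/(2L)=-0.4276
  θ3 = atan2(B,A) + arccos(C/0.5217) = 1.3089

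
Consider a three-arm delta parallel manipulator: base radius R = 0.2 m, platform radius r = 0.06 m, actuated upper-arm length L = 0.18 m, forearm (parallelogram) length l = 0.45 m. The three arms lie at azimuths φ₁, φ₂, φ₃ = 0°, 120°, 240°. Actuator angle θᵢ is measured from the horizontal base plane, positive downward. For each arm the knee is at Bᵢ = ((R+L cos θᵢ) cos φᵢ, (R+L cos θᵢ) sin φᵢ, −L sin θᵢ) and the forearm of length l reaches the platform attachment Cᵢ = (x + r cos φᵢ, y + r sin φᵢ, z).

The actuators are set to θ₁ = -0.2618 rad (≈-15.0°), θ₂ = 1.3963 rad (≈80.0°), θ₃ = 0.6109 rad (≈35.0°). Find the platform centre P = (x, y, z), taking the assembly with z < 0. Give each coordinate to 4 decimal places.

arm 1 at φ=0.0°: ρ1 = 0.3139;  O1 = (0.3139, 0.0000, 0.0466)
φ2=120.0°: virtual centre (-0.0856, 0.1483, -0.1773), radius l
arm 3 at φ=240.0°: ρ3 = 0.2874;  O3 = (-0.1437, -0.2489, -0.1032)
eliminate P² terms by subtracting sphere 1 from 2 and 3
[-0.7990 0.2966 -0.4477]·P = -0.0399;  [-0.9152 -0.4979 -0.2997]·P = -0.0074
Cramer: x(z) = 0.0330-0.4659z;  y(z) = -0.0458+0.2545z
quadratic in z: (1.2818)z²+(0.1452)z+(-0.1193)=0, √Δ=0.7956 → z ∈ {-0.3670, 0.2537}; z = -0.3670 (taking z<0)
x = 0.2040, y = -0.1392

(0.2040, -0.1392, -0.3670)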